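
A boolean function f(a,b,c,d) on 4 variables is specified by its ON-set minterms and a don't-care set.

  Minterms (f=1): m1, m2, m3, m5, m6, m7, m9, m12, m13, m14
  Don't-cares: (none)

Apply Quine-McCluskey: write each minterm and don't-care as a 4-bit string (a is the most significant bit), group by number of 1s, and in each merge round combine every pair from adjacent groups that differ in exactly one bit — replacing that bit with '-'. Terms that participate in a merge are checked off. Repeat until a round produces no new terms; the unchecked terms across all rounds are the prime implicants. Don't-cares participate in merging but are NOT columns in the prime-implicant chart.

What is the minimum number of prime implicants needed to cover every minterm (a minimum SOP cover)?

size-2^0 implicants → 0001(✓)  0010(✓)  0011(✓)  0101(✓)  0110(✓)  0111(✓)  1001(✓)  1100(✓)  1101(✓)  1110(✓)
size-2^1 implicants → -001(✓)  -101(✓)  -110  0-01(✓)  0-10(✓)  0-11(✓)  00-1(✓)  001-(✓)  01-1(✓)  011-(✓)  1-01(✓)  11-0  110-
size-2^2 implicants → --01  0--1  0-1-
Unchecked terms (primes): --01, -110, 0--1, 0-1-, 11-0, 110-
Minterm coverage:
  m1 ⊆ --01,0--1
  m2 ⊆ 0-1- [E]
  m3 ⊆ 0--1,0-1-
  m5 ⊆ --01,0--1
  m6 ⊆ -110,0-1-
  m7 ⊆ 0--1,0-1-
  m9 ⊆ --01 [E]
  m12 ⊆ 11-0,110-
  m13 ⊆ --01,110-
  m14 ⊆ -110,11-0
E = {--01, 0-1-}
Petrick residual → 11-0
Cover = c'd + a'c + abd'  |cover|=3

3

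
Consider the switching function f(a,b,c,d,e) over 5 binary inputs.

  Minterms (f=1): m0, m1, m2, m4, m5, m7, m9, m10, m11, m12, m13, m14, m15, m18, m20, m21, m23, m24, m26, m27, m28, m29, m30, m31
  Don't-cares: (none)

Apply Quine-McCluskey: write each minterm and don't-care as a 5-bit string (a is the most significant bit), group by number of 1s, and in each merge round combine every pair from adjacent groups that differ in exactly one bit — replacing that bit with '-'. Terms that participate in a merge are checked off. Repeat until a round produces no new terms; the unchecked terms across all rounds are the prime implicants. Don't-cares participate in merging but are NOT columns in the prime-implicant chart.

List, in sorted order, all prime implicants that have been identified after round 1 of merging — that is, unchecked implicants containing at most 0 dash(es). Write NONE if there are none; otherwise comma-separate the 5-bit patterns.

NONE

Round 0: 00000✓ 00001✓ 00010✓ 00100✓ 00101✓ 00111✓ 01001✓ 01010✓ 01011✓ 01100✓ 01101✓ 01110✓ 01111✓ 10010✓ 10100✓ 10101✓ 10111✓ 11000✓ 11010✓ 11011✓ 11100✓ 11101✓ 11110✓ 11111✓
Round 1: -0010✓ -0100✓ -0101✓ -0111✓ -1010✓ -1011✓ -1100✓ -1101✓ -1110✓ -1111✓ 0-001✓ 0-010✓ 0-100✓ 0-101✓ 0-111✓ 00-00✓ 00-01✓ 000-0 0000-✓ 001-1✓ 0010-✓ 01-01✓ 01-10✓ 01-11✓ 010-1✓ 0101-✓ 011-0✓ 011-1✓ 0110-✓ 0111-✓ 1-010✓ 1-100✓ 1-101✓ 1-111✓ 101-1✓ 1010-✓ 11-00✓ 11-10✓ 11-11✓ 110-0✓ 1101-✓ 111-0✓ 111-1✓ 1110-✓ 1111-✓
Round 2: --010 --100✓ --101✓ --111✓ -01-1✓ -010-✓ -1-10✓ -1-11✓ -101-✓ -11-0✓ -11-1✓ -110-✓ -111-✓ 0--01 0-1-1✓ 0-10-✓ 00-0- 01--1 01-1-✓ 011--✓ 1-1-1✓ 1-10-✓ 11--0 11-1-✓ 111--✓
Round 3: --1-1 --10- -1-1- -11--
PIs = {--010, --1-1, --10-, -1-1-, -11--, 0--01, 00-0-, 000-0, 01--1, 11--0}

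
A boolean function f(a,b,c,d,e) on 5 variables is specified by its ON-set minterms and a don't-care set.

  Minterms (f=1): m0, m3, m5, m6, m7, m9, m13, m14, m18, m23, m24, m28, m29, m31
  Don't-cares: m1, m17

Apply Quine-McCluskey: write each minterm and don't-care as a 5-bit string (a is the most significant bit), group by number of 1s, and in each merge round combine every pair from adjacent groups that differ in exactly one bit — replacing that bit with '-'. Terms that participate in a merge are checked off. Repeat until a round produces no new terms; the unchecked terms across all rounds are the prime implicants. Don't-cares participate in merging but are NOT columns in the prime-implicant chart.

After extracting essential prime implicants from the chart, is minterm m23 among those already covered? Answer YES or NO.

Round 0: 00000✓ 00001✓ 00011✓ 00101✓ 00110✓ 00111✓ 01001✓ 01101✓ 01110✓ 10001✓ 10010 10111✓ 11000✓ 11100✓ 11101✓ 11111✓
Round 1: -0001 -0111 -1101 0-001✓ 0-101✓ 0-110 00-01✓ 00-11✓ 000-1✓ 0000- 001-1✓ 0011- 01-01✓ 1-111 11-00 111-1 1110-
Round 2: 0--01 00--1
PIs = {-0001, -0111, -1101, 0--01, 0-110, 00--1, 0000-, 0011-, 1-111, 10010, 11-00, 111-1, 1110-}
Coverage chart:
  m0: 0000- ←essential
  m3: 00--1 ←essential
  m5: 0--01,00--1
  m6: 0-110,0011-
  m7: -0111,00--1,0011-
  m9: 0--01 ←essential
  m13: -1101,0--01
  m14: 0-110 ←essential
  m18: 10010 ←essential
  m23: -0111,1-111
  m24: 11-00 ←essential
  m28: 11-00,1110-
  m29: -1101,111-1,1110-
  m31: 1-111,111-1
Essential: 0--01, 0-110, 00--1, 0000-, 10010, 11-00

NO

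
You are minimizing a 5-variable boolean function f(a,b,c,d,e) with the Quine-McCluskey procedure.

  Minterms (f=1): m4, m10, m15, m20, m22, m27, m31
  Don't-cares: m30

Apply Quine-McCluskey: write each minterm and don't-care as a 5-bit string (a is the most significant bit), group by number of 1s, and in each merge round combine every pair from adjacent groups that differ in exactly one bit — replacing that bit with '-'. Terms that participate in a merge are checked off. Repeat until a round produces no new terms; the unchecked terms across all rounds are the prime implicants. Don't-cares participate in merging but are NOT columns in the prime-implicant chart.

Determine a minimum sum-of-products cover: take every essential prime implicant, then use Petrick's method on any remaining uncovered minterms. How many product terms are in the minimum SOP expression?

Round 0: 00100✓ 01010 01111✓ 10100✓ 10110✓ 11011✓ 11110✓ 11111✓
Round 1: -0100 -1111 1-110 101-0 11-11 1111-
PIs = {-0100, -1111, 01010, 1-110, 101-0, 11-11, 1111-}
Coverage chart:
  m4: -0100 ←essential
  m10: 01010 ←essential
  m15: -1111 ←essential
  m20: -0100,101-0
  m22: 1-110,101-0
  m27: 11-11 ←essential
  m31: -1111,11-11,1111-
Essential: -0100, -1111, 01010, 11-11
Petrick residual → 1-110
Min cover (5 terms): b'cd'e' + bcde + a'bc'de' + acde' + abde

5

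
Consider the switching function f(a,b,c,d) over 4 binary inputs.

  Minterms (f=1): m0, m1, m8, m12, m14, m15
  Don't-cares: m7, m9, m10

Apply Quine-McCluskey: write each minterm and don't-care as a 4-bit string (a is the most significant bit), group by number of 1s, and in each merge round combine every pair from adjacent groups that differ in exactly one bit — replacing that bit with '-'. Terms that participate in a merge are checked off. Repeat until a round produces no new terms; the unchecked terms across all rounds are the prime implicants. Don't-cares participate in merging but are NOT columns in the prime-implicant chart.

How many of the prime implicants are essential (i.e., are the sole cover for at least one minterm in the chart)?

2

size-2^0 implicants → 0000(✓)  0001(✓)  0111(✓)  1000(✓)  1001(✓)  1010(✓)  1100(✓)  1110(✓)  1111(✓)
size-2^1 implicants → -000(✓)  -001(✓)  -111  000-(✓)  1-00(✓)  1-10(✓)  10-0(✓)  100-(✓)  11-0(✓)  111-
size-2^2 implicants → -00-  1--0
Unchecked terms (primes): -00-, -111, 1--0, 111-
Minterm coverage:
  m0 ⊆ -00- [E]
  m1 ⊆ -00- [E]
  m8 ⊆ -00-,1--0
  m12 ⊆ 1--0 [E]
  m14 ⊆ 1--0,111-
  m15 ⊆ -111,111-
E = {-00-, 1--0}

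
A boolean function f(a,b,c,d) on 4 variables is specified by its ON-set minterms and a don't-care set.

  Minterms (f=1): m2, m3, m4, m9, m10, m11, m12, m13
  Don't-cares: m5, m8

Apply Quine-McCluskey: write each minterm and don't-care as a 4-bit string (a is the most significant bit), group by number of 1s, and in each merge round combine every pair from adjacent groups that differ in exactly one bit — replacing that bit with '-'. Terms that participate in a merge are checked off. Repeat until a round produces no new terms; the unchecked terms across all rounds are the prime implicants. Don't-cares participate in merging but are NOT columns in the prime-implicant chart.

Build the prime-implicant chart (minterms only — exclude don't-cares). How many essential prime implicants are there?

2

size-2^0 implicants → 0010(✓)  0011(✓)  0100(✓)  0101(✓)  1000(✓)  1001(✓)  1010(✓)  1011(✓)  1100(✓)  1101(✓)
size-2^1 implicants → -010(✓)  -011(✓)  -100(✓)  -101(✓)  001-(✓)  010-(✓)  1-00(✓)  1-01(✓)  10-0(✓)  10-1(✓)  100-(✓)  101-(✓)  110-(✓)
size-2^2 implicants → -01-  -10-  1-0-  10--
Unchecked terms (primes): -01-, -10-, 1-0-, 10--
Minterm coverage:
  m2 ⊆ -01- [E]
  m3 ⊆ -01- [E]
  m4 ⊆ -10- [E]
  m9 ⊆ 1-0-,10--
  m10 ⊆ -01-,10--
  m11 ⊆ -01-,10--
  m12 ⊆ -10-,1-0-
  m13 ⊆ -10-,1-0-
E = {-01-, -10-}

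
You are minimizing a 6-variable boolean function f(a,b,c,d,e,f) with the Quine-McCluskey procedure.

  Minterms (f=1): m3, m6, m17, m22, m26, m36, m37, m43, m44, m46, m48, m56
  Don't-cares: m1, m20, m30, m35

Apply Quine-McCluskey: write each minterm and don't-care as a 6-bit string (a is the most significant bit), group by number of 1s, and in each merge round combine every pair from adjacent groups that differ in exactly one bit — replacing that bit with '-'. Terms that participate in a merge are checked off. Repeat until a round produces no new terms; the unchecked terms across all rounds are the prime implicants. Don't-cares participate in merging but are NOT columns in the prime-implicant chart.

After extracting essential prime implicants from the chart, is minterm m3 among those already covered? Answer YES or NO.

size-2^0 implicants → 000001(✓)  000011(✓)  000110(✓)  010001(✓)  010100(✓)  010110(✓)  011010(✓)  011110(✓)  100011(✓)  100100(✓)  100101(✓)  101011(✓)  101100(✓)  101110(✓)  110000(✓)  111000(✓)
size-2^1 implicants → -00011  0-0001  0-0110  0000-1  01-110  0101-0  011-10  10-011  10-100  10010-  1011-0  11-000
Unchecked terms (primes): -00011, 0-0001, 0-0110, 0000-1, 01-110, 0101-0, 011-10, 10-011, 10-100, 10010-, 1011-0, 11-000
Minterm coverage:
  m3 ⊆ -00011,0000-1
  m6 ⊆ 0-0110 [E]
  m17 ⊆ 0-0001 [E]
  m22 ⊆ 0-0110,01-110,0101-0
  m26 ⊆ 011-10 [E]
  m36 ⊆ 10-100,10010-
  m37 ⊆ 10010- [E]
  m43 ⊆ 10-011 [E]
  m44 ⊆ 10-100,1011-0
  m46 ⊆ 1011-0 [E]
  m48 ⊆ 11-000 [E]
  m56 ⊆ 11-000 [E]
E = {0-0001, 0-0110, 011-10, 10-011, 10010-, 1011-0, 11-000}

NO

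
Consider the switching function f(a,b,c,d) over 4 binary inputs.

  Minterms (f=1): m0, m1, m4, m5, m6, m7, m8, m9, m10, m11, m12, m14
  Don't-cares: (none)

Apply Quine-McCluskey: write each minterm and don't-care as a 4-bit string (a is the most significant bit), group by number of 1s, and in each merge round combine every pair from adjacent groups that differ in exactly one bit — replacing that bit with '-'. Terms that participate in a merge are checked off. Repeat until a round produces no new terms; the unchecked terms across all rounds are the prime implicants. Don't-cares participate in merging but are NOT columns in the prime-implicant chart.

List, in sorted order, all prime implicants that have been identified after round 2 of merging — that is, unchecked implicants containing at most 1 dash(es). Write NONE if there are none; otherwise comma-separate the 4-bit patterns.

Round 0: 0000✓ 0001✓ 0100✓ 0101✓ 0110✓ 0111✓ 1000✓ 1001✓ 1010✓ 1011✓ 1100✓ 1110✓
Round 1: -000✓ -001✓ -100✓ -110✓ 0-00✓ 0-01✓ 000-✓ 01-0✓ 01-1✓ 010-✓ 011-✓ 1-00✓ 1-10✓ 10-0✓ 10-1✓ 100-✓ 101-✓ 11-0✓
Round 2: --00 -00- -1-0 0-0- 01-- 1--0 10--
PIs = {--00, -00-, -1-0, 0-0-, 01--, 1--0, 10--}

NONE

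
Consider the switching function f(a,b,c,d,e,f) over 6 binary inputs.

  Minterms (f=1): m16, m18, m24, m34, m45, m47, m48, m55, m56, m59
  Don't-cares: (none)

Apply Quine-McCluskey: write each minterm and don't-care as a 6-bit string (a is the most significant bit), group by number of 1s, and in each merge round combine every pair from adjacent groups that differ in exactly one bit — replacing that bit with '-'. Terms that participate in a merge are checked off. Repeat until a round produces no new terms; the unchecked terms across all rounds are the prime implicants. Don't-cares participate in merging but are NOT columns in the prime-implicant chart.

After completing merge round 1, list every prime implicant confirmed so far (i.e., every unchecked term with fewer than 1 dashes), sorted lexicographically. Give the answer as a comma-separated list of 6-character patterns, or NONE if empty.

size-2^0 implicants → 010000(✓)  010010(✓)  011000(✓)  100010  101101(✓)  101111(✓)  110000(✓)  110111  111000(✓)  111011
size-2^1 implicants → -10000(✓)  -11000(✓)  01-000(✓)  0100-0  1011-1  11-000(✓)
size-2^2 implicants → -1-000
Unchecked terms (primes): -1-000, 0100-0, 100010, 1011-1, 110111, 111011

100010, 110111, 111011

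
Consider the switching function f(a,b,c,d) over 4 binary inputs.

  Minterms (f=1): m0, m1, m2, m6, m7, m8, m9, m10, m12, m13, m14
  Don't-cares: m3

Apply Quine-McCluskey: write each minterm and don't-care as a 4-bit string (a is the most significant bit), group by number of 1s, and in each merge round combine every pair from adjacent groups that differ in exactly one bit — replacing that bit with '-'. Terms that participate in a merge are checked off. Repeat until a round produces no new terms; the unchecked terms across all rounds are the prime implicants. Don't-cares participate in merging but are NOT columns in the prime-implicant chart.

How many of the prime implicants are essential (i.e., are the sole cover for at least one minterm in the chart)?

2

Round 0: 0000✓ 0001✓ 0010✓ 0011✓ 0110✓ 0111✓ 1000✓ 1001✓ 1010✓ 1100✓ 1101✓ 1110✓
Round 1: -000✓ -001✓ -010✓ -110✓ 0-10✓ 0-11✓ 00-0✓ 00-1✓ 000-✓ 001-✓ 011-✓ 1-00✓ 1-01✓ 1-10✓ 10-0✓ 100-✓ 11-0✓ 110-✓
Round 2: --10 -0-0 -00- 0-1- 00-- 1--0 1-0-
PIs = {--10, -0-0, -00-, 0-1-, 00--, 1--0, 1-0-}
Coverage chart:
  m0: -0-0,-00-,00--
  m1: -00-,00--
  m2: --10,-0-0,0-1-,00--
  m6: --10,0-1-
  m7: 0-1- ←essential
  m8: -0-0,-00-,1--0,1-0-
  m9: -00-,1-0-
  m10: --10,-0-0,1--0
  m12: 1--0,1-0-
  m13: 1-0- ←essential
  m14: --10,1--0
Essential: 0-1-, 1-0-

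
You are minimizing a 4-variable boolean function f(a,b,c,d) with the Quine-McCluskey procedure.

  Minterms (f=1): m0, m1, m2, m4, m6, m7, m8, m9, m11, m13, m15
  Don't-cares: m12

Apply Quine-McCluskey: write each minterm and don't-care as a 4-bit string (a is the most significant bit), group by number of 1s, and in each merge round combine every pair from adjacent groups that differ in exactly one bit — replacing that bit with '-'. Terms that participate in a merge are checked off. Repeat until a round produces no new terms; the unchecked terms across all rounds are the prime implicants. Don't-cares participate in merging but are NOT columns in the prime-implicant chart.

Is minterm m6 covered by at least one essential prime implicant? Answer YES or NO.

size-2^0 implicants → 0000(✓)  0001(✓)  0010(✓)  0100(✓)  0110(✓)  0111(✓)  1000(✓)  1001(✓)  1011(✓)  1100(✓)  1101(✓)  1111(✓)
size-2^1 implicants → -000(✓)  -001(✓)  -100(✓)  -111  0-00(✓)  0-10(✓)  00-0(✓)  000-(✓)  01-0(✓)  011-  1-00(✓)  1-01(✓)  1-11(✓)  10-1(✓)  100-(✓)  11-1(✓)  110-(✓)
size-2^2 implicants → --00  -00-  0--0  1--1  1-0-
Unchecked terms (primes): --00, -00-, -111, 0--0, 011-, 1--1, 1-0-
Minterm coverage:
  m0 ⊆ --00,-00-,0--0
  m1 ⊆ -00- [E]
  m2 ⊆ 0--0 [E]
  m4 ⊆ --00,0--0
  m6 ⊆ 0--0,011-
  m7 ⊆ -111,011-
  m8 ⊆ --00,-00-,1-0-
  m9 ⊆ -00-,1--1,1-0-
  m11 ⊆ 1--1 [E]
  m13 ⊆ 1--1,1-0-
  m15 ⊆ -111,1--1
E = {-00-, 0--0, 1--1}

YES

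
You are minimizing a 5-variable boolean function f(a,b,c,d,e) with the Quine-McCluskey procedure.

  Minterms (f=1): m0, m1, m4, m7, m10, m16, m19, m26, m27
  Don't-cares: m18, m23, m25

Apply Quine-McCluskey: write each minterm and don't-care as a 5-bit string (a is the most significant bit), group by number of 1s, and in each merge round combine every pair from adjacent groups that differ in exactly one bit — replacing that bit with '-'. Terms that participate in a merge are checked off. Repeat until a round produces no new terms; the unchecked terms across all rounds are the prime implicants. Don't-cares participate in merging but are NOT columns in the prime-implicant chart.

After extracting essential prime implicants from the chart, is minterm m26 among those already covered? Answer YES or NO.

size-2^0 implicants → 00000(✓)  00001(✓)  00100(✓)  00111(✓)  01010(✓)  10000(✓)  10010(✓)  10011(✓)  10111(✓)  11001(✓)  11010(✓)  11011(✓)
size-2^1 implicants → -0000  -0111  -1010  00-00  0000-  1-010(✓)  1-011(✓)  10-11  100-0  1001-(✓)  110-1  1101-(✓)
size-2^2 implicants → 1-01-
Unchecked terms (primes): -0000, -0111, -1010, 00-00, 0000-, 1-01-, 10-11, 100-0, 110-1
Minterm coverage:
  m0 ⊆ -0000,00-00,0000-
  m1 ⊆ 0000- [E]
  m4 ⊆ 00-00 [E]
  m7 ⊆ -0111 [E]
  m10 ⊆ -1010 [E]
  m16 ⊆ -0000,100-0
  m19 ⊆ 1-01-,10-11
  m26 ⊆ -1010,1-01-
  m27 ⊆ 1-01-,110-1
E = {-0111, -1010, 00-00, 0000-}

YES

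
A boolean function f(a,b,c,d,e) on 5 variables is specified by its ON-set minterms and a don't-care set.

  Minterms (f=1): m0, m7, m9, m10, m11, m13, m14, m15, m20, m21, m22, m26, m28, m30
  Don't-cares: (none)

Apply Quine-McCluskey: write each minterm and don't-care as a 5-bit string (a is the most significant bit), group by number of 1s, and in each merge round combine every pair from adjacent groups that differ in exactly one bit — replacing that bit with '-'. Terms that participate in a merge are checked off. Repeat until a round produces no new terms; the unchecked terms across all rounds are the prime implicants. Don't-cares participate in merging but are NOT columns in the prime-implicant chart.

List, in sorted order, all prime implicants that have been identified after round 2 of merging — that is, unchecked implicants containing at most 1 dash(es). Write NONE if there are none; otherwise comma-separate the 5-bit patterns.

Round 0: 00000 00111✓ 01001✓ 01010✓ 01011✓ 01101✓ 01110✓ 01111✓ 10100✓ 10101✓ 10110✓ 11010✓ 11100✓ 11110✓
Round 1: -1010✓ -1110✓ 0-111 01-01✓ 01-10✓ 01-11✓ 010-1✓ 0101-✓ 011-1✓ 0111-✓ 1-100✓ 1-110✓ 101-0✓ 1010- 11-10✓ 111-0✓
Round 2: -1-10 01--1 01-1- 1-1-0
PIs = {-1-10, 0-111, 00000, 01--1, 01-1-, 1-1-0, 1010-}

0-111, 00000, 1010-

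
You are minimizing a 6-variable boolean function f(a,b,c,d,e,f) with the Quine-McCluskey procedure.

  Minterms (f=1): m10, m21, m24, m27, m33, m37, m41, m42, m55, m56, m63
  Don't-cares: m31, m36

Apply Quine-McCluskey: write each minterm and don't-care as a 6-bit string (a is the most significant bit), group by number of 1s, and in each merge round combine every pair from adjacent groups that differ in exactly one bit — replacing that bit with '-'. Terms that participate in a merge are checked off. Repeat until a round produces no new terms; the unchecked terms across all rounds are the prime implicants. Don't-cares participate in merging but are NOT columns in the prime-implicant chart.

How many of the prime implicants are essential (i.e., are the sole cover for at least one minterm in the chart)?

size-2^0 implicants → 001010(✓)  010101  011000(✓)  011011(✓)  011111(✓)  100001(✓)  100100(✓)  100101(✓)  101001(✓)  101010(✓)  110111(✓)  111000(✓)  111111(✓)
size-2^1 implicants → -01010  -11000  -11111  011-11  10-001  100-01  10010-  11-111
Unchecked terms (primes): -01010, -11000, -11111, 010101, 011-11, 10-001, 100-01, 10010-, 11-111
Minterm coverage:
  m10 ⊆ -01010 [E]
  m21 ⊆ 010101 [E]
  m24 ⊆ -11000 [E]
  m27 ⊆ 011-11 [E]
  m33 ⊆ 10-001,100-01
  m37 ⊆ 100-01,10010-
  m41 ⊆ 10-001 [E]
  m42 ⊆ -01010 [E]
  m55 ⊆ 11-111 [E]
  m56 ⊆ -11000 [E]
  m63 ⊆ -11111,11-111
E = {-01010, -11000, 010101, 011-11, 10-001, 11-111}

6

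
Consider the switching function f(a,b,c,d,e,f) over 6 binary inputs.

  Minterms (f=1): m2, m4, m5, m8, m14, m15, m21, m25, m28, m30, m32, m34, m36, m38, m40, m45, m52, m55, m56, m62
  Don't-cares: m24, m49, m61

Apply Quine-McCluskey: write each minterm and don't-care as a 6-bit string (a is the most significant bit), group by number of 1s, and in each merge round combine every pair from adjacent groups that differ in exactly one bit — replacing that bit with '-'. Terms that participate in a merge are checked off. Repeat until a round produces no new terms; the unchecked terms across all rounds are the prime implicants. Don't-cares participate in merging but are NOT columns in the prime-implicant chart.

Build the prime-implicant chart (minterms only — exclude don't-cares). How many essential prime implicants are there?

size-2^0 implicants → 000010(✓)  000100(✓)  000101(✓)  001000(✓)  001110(✓)  001111(✓)  010101(✓)  011000(✓)  011001(✓)  011100(✓)  011110(✓)  100000(✓)  100010(✓)  100100(✓)  100110(✓)  101000(✓)  101101(✓)  110001  110100(✓)  110111  111000(✓)  111101(✓)  111110(✓)
size-2^1 implicants → -00010  -00100  -01000(✓)  -11000(✓)  -11110  0-0101  0-1000(✓)  0-1110  00010-  00111-  011-00  01100-  0111-0  1-0100  1-1000(✓)  1-1101  10-000  100-00(✓)  100-10(✓)  1000-0(✓)  1001-0(✓)
size-2^2 implicants → --1000  100--0
Unchecked terms (primes): --1000, -00010, -00100, -11110, 0-0101, 0-1110, 00010-, 00111-, 011-00, 01100-, 0111-0, 1-0100, 1-1101, 10-000, 100--0, 110001, 110111
Minterm coverage:
  m2 ⊆ -00010 [E]
  m4 ⊆ -00100,00010-
  m5 ⊆ 0-0101,00010-
  m8 ⊆ --1000 [E]
  m14 ⊆ 0-1110,00111-
  m15 ⊆ 00111- [E]
  m21 ⊆ 0-0101 [E]
  m25 ⊆ 01100- [E]
  m28 ⊆ 011-00,0111-0
  m30 ⊆ -11110,0-1110,0111-0
  m32 ⊆ 10-000,100--0
  m34 ⊆ -00010,100--0
  m36 ⊆ -00100,1-0100,100--0
  m38 ⊆ 100--0 [E]
  m40 ⊆ --1000,10-000
  m45 ⊆ 1-1101 [E]
  m52 ⊆ 1-0100 [E]
  m55 ⊆ 110111 [E]
  m56 ⊆ --1000 [E]
  m62 ⊆ -11110 [E]
E = {--1000, -00010, -11110, 0-0101, 00111-, 01100-, 1-0100, 1-1101, 100--0, 110111}

10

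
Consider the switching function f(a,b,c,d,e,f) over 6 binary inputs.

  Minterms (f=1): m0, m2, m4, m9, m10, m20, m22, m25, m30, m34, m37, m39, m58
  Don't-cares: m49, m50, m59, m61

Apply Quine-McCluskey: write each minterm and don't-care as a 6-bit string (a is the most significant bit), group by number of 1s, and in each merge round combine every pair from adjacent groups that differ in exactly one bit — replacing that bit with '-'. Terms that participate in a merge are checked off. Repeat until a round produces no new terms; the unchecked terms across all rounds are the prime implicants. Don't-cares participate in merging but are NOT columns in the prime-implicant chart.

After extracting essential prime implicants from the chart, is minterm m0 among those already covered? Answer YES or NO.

NO

[col 0] 000000*, 000010*, 000100*, 001001*, 001010*, 010100*, 010110*, 011001*, 011110*, 100010*, 100101*, 100111*, 110001, 110010*, 111010*, 111011*, 111101
[col 1] -00010, 0-0100, 0-1001, 00-010, 000-00, 0000-0, 01-110, 0101-0, 1-0010, 1001-1, 11-010, 11101-
Prime implicants: -00010, 0-0100, 0-1001, 00-010, 000-00, 0000-0, 01-110, 0101-0, 1-0010, 1001-1, 11-010, 110001, 11101-, 111101
PI chart (minterm → PIs covering it):
  0 | 000-00,0000-0
  2 | -00010,00-010,0000-0
  4 | 0-0100,000-00
  9 | 0-1001  (sole → essential)
  10 | 00-010  (sole → essential)
  20 | 0-0100,0101-0
  22 | 01-110,0101-0
  25 | 0-1001  (sole → essential)
  30 | 01-110  (sole → essential)
  34 | -00010,1-0010
  37 | 1001-1  (sole → essential)
  39 | 1001-1  (sole → essential)
  58 | 11-010,11101-
Essential prime implicants: 0-1001, 00-010, 01-110, 1001-1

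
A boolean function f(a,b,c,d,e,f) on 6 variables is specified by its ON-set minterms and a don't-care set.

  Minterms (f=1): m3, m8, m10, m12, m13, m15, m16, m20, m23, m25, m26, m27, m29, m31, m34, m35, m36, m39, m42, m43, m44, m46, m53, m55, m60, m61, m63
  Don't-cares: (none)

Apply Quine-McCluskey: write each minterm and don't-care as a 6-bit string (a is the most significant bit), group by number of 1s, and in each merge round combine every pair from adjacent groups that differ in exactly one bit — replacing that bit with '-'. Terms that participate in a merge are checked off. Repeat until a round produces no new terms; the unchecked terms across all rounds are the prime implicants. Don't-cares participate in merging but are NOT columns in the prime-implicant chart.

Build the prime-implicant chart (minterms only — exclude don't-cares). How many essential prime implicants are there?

8

Round 0: 000011✓ 001000✓ 001010✓ 001100✓ 001101✓ 001111✓ 010000✓ 010100✓ 010111✓ 011001✓ 011010✓ 011011✓ 011101✓ 011111✓ 100010✓ 100011✓ 100100✓ 100111✓ 101010✓ 101011✓ 101100✓ 101110✓ 110101✓ 110111✓ 111100✓ 111101✓ 111111✓
Round 1: -00011 -01010 -01100 -10111✓ -11101✓ -11111✓ 0-1010 0-1101✓ 0-1111✓ 001-00 0010-0 0011-1✓ 00110- 01-111✓ 010-00 011-01✓ 011-11✓ 0110-1✓ 01101- 0111-1✓ 1-0111 1-1100 10-010✓ 10-011✓ 10-100 100-11 10001-✓ 101-10 10101-✓ 1011-0 11-101✓ 11-111✓ 1101-1✓ 1111-1✓ 11110-
Round 2: -1-111 -111-1 0-11-1 011--1 10-01- 11-1-1
PIs = {-00011, -01010, -01100, -1-111, -111-1, 0-1010, 0-11-1, 001-00, 0010-0, 00110-, 010-00, 011--1, 01101-, 1-0111, 1-1100, 10-01-, 10-100, 100-11, 101-10, 1011-0, 11-1-1, 11110-}
Coverage chart:
  m3: -00011 ←essential
  m8: 001-00,0010-0
  m10: -01010,0-1010,0010-0
  m12: -01100,001-00,00110-
  m13: 0-11-1,00110-
  m15: 0-11-1 ←essential
  m16: 010-00 ←essential
  m20: 010-00 ←essential
  m23: -1-111 ←essential
  m25: 011--1 ←essential
  m26: 0-1010,01101-
  m27: 011--1,01101-
  m29: -111-1,0-11-1,011--1
  m31: -1-111,-111-1,0-11-1,011--1
  m34: 10-01- ←essential
  m35: -00011,10-01-,100-11
  m36: 10-100 ←essential
  m39: 1-0111,100-11
  m42: -01010,10-01-,101-10
  m43: 10-01- ←essential
  m44: -01100,1-1100,10-100,1011-0
  m46: 101-10,1011-0
  m53: 11-1-1 ←essential
  m55: -1-111,1-0111,11-1-1
  m60: 1-1100,11110-
  m61: -111-1,11-1-1,11110-
  m63: -1-111,-111-1,11-1-1
Essential: -00011, -1-111, 0-11-1, 010-00, 011--1, 10-01-, 10-100, 11-1-1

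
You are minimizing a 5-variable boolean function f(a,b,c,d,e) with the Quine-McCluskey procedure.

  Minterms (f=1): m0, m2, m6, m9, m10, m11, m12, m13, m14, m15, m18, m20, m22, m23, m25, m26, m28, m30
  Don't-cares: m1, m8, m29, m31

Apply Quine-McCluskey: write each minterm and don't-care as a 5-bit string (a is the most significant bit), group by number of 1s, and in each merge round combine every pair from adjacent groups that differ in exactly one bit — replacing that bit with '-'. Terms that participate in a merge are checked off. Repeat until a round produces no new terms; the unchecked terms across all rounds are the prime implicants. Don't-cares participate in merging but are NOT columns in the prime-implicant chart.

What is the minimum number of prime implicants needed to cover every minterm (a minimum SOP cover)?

[col 0] 00000*, 00001*, 00010*, 00110*, 01000*, 01001*, 01010*, 01011*, 01100*, 01101*, 01110*, 01111*, 10010*, 10100*, 10110*, 10111*, 11001*, 11010*, 11100*, 11101*, 11110*, 11111*
[col 1] -0010*, -0110*, -1001*, -1010*, -1100*, -1101*, -1110*, -1111*, 0-000*, 0-001*, 0-010*, 0-110*, 00-10*, 000-0*, 0000-*, 01-00*, 01-01*, 01-10*, 01-11*, 010-0*, 010-1*, 0100-*, 0101-*, 011-0*, 011-1*, 0110-*, 0111-*, 1-010*, 1-100*, 1-110*, 1-111*, 10-10*, 101-0*, 1011-*, 11-01*, 11-10*, 111-0*, 111-1*, 1110-*, 1111-*
[col 2] --010*, --110*, -0-10*, -1-01, -1-10*, -11-0*, -11-1*, -110-*, -111-*, 0--10*, 0-0-0, 0-00-, 01--0*, 01--1*, 01-0-*, 01-1-*, 010--*, 011--*, 1--10*, 1-1-0, 1-11-, 111--*
[col 3] ---10, -11--, 01---
Prime implicants: ---10, -1-01, -11--, 0-0-0, 0-00-, 01---, 1-1-0, 1-11-
PI chart (minterm → PIs covering it):
  0 | 0-0-0,0-00-
  2 | ---10,0-0-0
  6 | ---10  (sole → essential)
  9 | -1-01,0-00-,01---
  10 | ---10,0-0-0,01---
  11 | 01---  (sole → essential)
  12 | -11--,01---
  13 | -1-01,-11--,01---
  14 | ---10,-11--,01---
  15 | -11--,01---
  18 | ---10  (sole → essential)
  20 | 1-1-0  (sole → essential)
  22 | ---10,1-1-0,1-11-
  23 | 1-11-  (sole → essential)
  25 | -1-01  (sole → essential)
  26 | ---10  (sole → essential)
  28 | -11--,1-1-0
  30 | ---10,-11--,1-1-0,1-11-
Essential prime implicants: ---10, -1-01, 01---, 1-1-0, 1-11-
Petrick residual → 0-0-0
Minimum SOP uses 6 PIs: de' + bd'e + a'c'e' + a'b + ace' + acd

6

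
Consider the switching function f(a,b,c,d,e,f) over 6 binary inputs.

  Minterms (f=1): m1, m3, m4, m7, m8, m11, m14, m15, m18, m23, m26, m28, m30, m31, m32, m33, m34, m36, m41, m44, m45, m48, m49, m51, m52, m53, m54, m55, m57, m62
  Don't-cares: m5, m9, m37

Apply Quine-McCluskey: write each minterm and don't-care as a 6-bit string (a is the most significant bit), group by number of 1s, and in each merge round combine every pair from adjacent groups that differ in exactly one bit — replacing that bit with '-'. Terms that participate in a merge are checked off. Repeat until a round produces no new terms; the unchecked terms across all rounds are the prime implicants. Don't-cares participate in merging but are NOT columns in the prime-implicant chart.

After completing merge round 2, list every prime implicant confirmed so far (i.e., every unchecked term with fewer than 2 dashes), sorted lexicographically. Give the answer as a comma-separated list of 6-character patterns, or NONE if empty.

size-2^0 implicants → 000001(✓)  000011(✓)  000100(✓)  000101(✓)  000111(✓)  001000(✓)  001001(✓)  001011(✓)  001110(✓)  001111(✓)  010010(✓)  010111(✓)  011010(✓)  011100(✓)  011110(✓)  011111(✓)  100000(✓)  100001(✓)  100010(✓)  100100(✓)  100101(✓)  101001(✓)  101100(✓)  101101(✓)  110000(✓)  110001(✓)  110011(✓)  110100(✓)  110101(✓)  110110(✓)  110111(✓)  111001(✓)  111110(✓)
size-2^1 implicants → -00001(✓)  -00100(✓)  -00101(✓)  -01001(✓)  -10111  -11110  0-0111(✓)  0-1110(✓)  0-1111(✓)  00-001(✓)  00-011(✓)  00-111(✓)  000-01(✓)  000-11(✓)  0000-1(✓)  0001-1(✓)  00010-(✓)  001-11(✓)  0010-1(✓)  00100-  00111-(✓)  01-010  01-111(✓)  011-10  0111-0  01111-(✓)  1-0000(✓)  1-0001(✓)  1-0100(✓)  1-0101(✓)  1-1001(✓)  10-001(✓)  10-100(✓)  10-101(✓)  100-00(✓)  100-01(✓)  1000-0  10000-(✓)  10010-(✓)  101-01(✓)  10110-(✓)  11-001(✓)  11-110  110-00(✓)  110-01(✓)  110-11(✓)  1100-1(✓)  11000-(✓)  1101-0(✓)  1101-1(✓)  11010-(✓)  11011-(✓)
size-2^2 implicants → -0-001  -00-01  -0010-  0--111  0-111-  00--11  00-0-1  000--1  1--001  1-0-00(✓)  1-0-01(✓)  1-000-(✓)  1-010-(✓)  10--01  10-10-  100-0-(✓)  110--1  110-0-(✓)  1101--
size-2^3 implicants → 1-0-0-
Unchecked terms (primes): -0-001, -00-01, -0010-, -10111, -11110, 0--111, 0-111-, 00--11, 00-0-1, 000--1, 00100-, 01-010, 011-10, 0111-0, 1--001, 1-0-0-, 10--01, 10-10-, 1000-0, 11-110, 110--1, 1101--

-10111, -11110, 00100-, 01-010, 011-10, 0111-0, 1000-0, 11-110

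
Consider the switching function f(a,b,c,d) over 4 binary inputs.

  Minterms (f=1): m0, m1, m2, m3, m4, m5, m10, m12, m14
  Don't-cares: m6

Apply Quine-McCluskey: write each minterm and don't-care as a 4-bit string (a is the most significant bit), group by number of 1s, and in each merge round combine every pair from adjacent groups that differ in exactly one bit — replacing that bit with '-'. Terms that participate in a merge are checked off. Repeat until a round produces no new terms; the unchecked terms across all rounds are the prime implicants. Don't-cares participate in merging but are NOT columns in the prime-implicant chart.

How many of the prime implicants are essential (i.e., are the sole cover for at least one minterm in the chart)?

Round 0: 0000✓ 0001✓ 0010✓ 0011✓ 0100✓ 0101✓ 0110✓ 1010✓ 1100✓ 1110✓
Round 1: -010✓ -100✓ -110✓ 0-00✓ 0-01✓ 0-10✓ 00-0✓ 00-1✓ 000-✓ 001-✓ 01-0✓ 010-✓ 1-10✓ 11-0✓
Round 2: --10 -1-0 0--0 0-0- 00--
PIs = {--10, -1-0, 0--0, 0-0-, 00--}
Coverage chart:
  m0: 0--0,0-0-,00--
  m1: 0-0-,00--
  m2: --10,0--0,00--
  m3: 00-- ←essential
  m4: -1-0,0--0,0-0-
  m5: 0-0- ←essential
  m10: --10 ←essential
  m12: -1-0 ←essential
  m14: --10,-1-0
Essential: --10, -1-0, 0-0-, 00--

4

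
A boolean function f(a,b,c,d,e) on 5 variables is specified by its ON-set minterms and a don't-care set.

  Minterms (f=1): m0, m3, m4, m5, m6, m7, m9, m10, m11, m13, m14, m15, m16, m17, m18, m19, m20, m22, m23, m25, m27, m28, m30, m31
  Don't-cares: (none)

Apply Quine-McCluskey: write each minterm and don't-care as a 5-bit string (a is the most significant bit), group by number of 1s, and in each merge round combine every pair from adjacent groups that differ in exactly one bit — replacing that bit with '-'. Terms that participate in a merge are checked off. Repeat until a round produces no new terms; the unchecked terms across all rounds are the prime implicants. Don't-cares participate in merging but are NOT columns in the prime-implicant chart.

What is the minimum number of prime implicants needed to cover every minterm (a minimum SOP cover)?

size-2^0 implicants → 00000(✓)  00011(✓)  00100(✓)  00101(✓)  00110(✓)  00111(✓)  01001(✓)  01010(✓)  01011(✓)  01101(✓)  01110(✓)  01111(✓)  10000(✓)  10001(✓)  10010(✓)  10011(✓)  10100(✓)  10110(✓)  10111(✓)  11001(✓)  11011(✓)  11100(✓)  11110(✓)  11111(✓)
size-2^1 implicants → -0000(✓)  -0011(✓)  -0100(✓)  -0110(✓)  -0111(✓)  -1001(✓)  -1011(✓)  -1110(✓)  -1111(✓)  0-011(✓)  0-101(✓)  0-110(✓)  0-111(✓)  00-00(✓)  00-11(✓)  001-0(✓)  001-1(✓)  0010-(✓)  0011-(✓)  01-01(✓)  01-10(✓)  01-11(✓)  010-1(✓)  0101-(✓)  011-1(✓)  0111-(✓)  1-001(✓)  1-011(✓)  1-100(✓)  1-110(✓)  1-111(✓)  10-00(✓)  10-10(✓)  10-11(✓)  100-0(✓)  100-1(✓)  1000-(✓)  1001-(✓)  101-0(✓)  1011-(✓)  11-11(✓)  110-1(✓)  111-0(✓)  1111-(✓)
size-2^2 implicants → --011(✓)  --110(✓)  --111(✓)  -0-00  -0-11(✓)  -01-0  -011-(✓)  -1-11(✓)  -10-1  -111-(✓)  0--11(✓)  0-1-1  0-11-(✓)  001--  01--1  01-1-  1--11(✓)  1-0-1  1-1-0  1-11-(✓)  10--0  10-1-  100--
size-2^3 implicants → ---11  --11-
Unchecked terms (primes): ---11, --11-, -0-00, -01-0, -10-1, 0-1-1, 001--, 01--1, 01-1-, 1-0-1, 1-1-0, 10--0, 10-1-, 100--
Minterm coverage:
  m0 ⊆ -0-00 [E]
  m3 ⊆ ---11 [E]
  m4 ⊆ -0-00,-01-0,001--
  m5 ⊆ 0-1-1,001--
  m6 ⊆ --11-,-01-0,001--
  m7 ⊆ ---11,--11-,0-1-1,001--
  m9 ⊆ -10-1,01--1
  m10 ⊆ 01-1- [E]
  m11 ⊆ ---11,-10-1,01--1,01-1-
  m13 ⊆ 0-1-1,01--1
  m14 ⊆ --11-,01-1-
  m15 ⊆ ---11,--11-,0-1-1,01--1,01-1-
  m16 ⊆ -0-00,10--0,100--
  m17 ⊆ 1-0-1,100--
  m18 ⊆ 10--0,10-1-,100--
  m19 ⊆ ---11,1-0-1,10-1-,100--
  m20 ⊆ -0-00,-01-0,1-1-0,10--0
  m22 ⊆ --11-,-01-0,1-1-0,10--0,10-1-
  m23 ⊆ ---11,--11-,10-1-
  m25 ⊆ -10-1,1-0-1
  m27 ⊆ ---11,-10-1,1-0-1
  m28 ⊆ 1-1-0 [E]
  m30 ⊆ --11-,1-1-0
  m31 ⊆ ---11,--11-
E = {---11, -0-00, 01-1-, 1-1-0}
Petrick residual → --11-, -10-1, 0-1-1, 100--
Cover = de + cd + b'd'e' + bc'e + a'ce + a'bd + ace' + ab'c'  |cover|=8

8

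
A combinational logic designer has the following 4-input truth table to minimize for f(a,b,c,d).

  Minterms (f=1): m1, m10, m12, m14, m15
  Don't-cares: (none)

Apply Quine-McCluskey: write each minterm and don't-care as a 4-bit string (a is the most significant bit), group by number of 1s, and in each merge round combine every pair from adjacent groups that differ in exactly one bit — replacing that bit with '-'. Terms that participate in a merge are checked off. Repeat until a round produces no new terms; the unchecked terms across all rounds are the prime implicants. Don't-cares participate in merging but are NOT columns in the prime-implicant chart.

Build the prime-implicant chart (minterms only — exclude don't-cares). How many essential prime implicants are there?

4

[col 0] 0001, 1010*, 1100*, 1110*, 1111*
[col 1] 1-10, 11-0, 111-
Prime implicants: 0001, 1-10, 11-0, 111-
PI chart (minterm → PIs covering it):
  1 | 0001  (sole → essential)
  10 | 1-10  (sole → essential)
  12 | 11-0  (sole → essential)
  14 | 1-10,11-0,111-
  15 | 111-  (sole → essential)
Essential prime implicants: 0001, 1-10, 11-0, 111-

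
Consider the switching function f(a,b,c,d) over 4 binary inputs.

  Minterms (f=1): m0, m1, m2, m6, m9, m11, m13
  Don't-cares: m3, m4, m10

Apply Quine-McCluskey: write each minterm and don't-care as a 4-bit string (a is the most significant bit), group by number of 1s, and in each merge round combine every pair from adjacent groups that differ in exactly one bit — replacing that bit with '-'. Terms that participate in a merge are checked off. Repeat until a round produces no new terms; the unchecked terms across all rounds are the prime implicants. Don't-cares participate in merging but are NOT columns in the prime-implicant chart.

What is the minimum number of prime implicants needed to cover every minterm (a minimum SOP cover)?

[col 0] 0000*, 0001*, 0010*, 0011*, 0100*, 0110*, 1001*, 1010*, 1011*, 1101*
[col 1] -001*, -010*, -011*, 0-00*, 0-10*, 00-0*, 00-1*, 000-*, 001-*, 01-0*, 1-01, 10-1*, 101-*
[col 2] -0-1, -01-, 0--0, 00--
Prime implicants: -0-1, -01-, 0--0, 00--, 1-01
PI chart (minterm → PIs covering it):
  0 | 0--0,00--
  1 | -0-1,00--
  2 | -01-,0--0,00--
  6 | 0--0  (sole → essential)
  9 | -0-1,1-01
  11 | -0-1,-01-
  13 | 1-01  (sole → essential)
Essential prime implicants: 0--0, 1-01
Petrick residual → -0-1
Minimum SOP uses 3 PIs: b'd + a'd' + ac'd

3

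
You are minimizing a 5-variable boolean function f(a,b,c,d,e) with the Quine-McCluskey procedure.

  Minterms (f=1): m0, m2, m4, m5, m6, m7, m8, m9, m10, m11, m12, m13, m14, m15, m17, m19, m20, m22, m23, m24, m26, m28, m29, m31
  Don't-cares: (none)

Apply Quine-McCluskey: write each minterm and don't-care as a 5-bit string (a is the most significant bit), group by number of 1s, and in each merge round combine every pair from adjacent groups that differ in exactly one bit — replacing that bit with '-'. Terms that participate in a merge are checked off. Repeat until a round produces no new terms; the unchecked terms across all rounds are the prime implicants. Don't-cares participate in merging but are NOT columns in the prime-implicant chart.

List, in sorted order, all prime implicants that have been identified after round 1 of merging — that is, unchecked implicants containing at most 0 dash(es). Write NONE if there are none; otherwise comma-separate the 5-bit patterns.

Round 0: 00000✓ 00010✓ 00100✓ 00101✓ 00110✓ 00111✓ 01000✓ 01001✓ 01010✓ 01011✓ 01100✓ 01101✓ 01110✓ 01111✓ 10001✓ 10011✓ 10100✓ 10110✓ 10111✓ 11000✓ 11010✓ 11100✓ 11101✓ 11111✓
Round 1: -0100✓ -0110✓ -0111✓ -1000✓ -1010✓ -1100✓ -1101✓ -1111✓ 0-000✓ 0-010✓ 0-100✓ 0-101✓ 0-110✓ 0-111✓ 00-00✓ 00-10✓ 000-0✓ 001-0✓ 001-1✓ 0010-✓ 0011-✓ 01-00✓ 01-01✓ 01-10✓ 01-11✓ 010-0✓ 010-1✓ 0100-✓ 0101-✓ 011-0✓ 011-1✓ 0110-✓ 0111-✓ 1-100✓ 1-111✓ 10-11 100-1 101-0✓ 1011-✓ 11-00✓ 110-0✓ 111-1✓ 1110-✓
Round 2: --100 --111 -01-0 -011- -1-00 -10-0 -11-1 -110- 0--00✓ 0--10✓ 0-0-0✓ 0-1-0✓ 0-1-1✓ 0-10-✓ 0-11-✓ 00--0✓ 001--✓ 01--0✓ 01--1✓ 01-0-✓ 01-1-✓ 010--✓ 011--✓
Round 3: 0---0 0-1-- 01---
PIs = {--100, --111, -01-0, -011-, -1-00, -10-0, -11-1, -110-, 0---0, 0-1--, 01---, 10-11, 100-1}

NONE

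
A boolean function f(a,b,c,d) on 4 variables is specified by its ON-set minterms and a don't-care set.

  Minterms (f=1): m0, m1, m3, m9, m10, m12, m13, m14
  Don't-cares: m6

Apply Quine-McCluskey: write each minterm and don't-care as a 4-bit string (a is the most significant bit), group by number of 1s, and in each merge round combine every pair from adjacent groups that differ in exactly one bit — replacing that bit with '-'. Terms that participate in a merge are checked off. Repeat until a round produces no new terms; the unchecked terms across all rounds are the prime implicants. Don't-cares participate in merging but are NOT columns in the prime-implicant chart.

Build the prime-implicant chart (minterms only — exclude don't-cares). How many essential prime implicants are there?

Round 0: 0000✓ 0001✓ 0011✓ 0110✓ 1001✓ 1010✓ 1100✓ 1101✓ 1110✓
Round 1: -001 -110 00-1 000- 1-01 1-10 11-0 110-
PIs = {-001, -110, 00-1, 000-, 1-01, 1-10, 11-0, 110-}
Coverage chart:
  m0: 000- ←essential
  m1: -001,00-1,000-
  m3: 00-1 ←essential
  m9: -001,1-01
  m10: 1-10 ←essential
  m12: 11-0,110-
  m13: 1-01,110-
  m14: -110,1-10,11-0
Essential: 00-1, 000-, 1-10

3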